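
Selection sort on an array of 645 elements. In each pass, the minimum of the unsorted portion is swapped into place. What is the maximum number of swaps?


Selection sort performs one swap per pass:
  Pass 1: find min in positions 0 to 644, swap with position 0
  Pass 2: find min in positions 1 to 644, swap with position 1
  Pass 3: find min in positions 2 to 644, swap with position 2
  Pass 4: find min in positions 3 to 644, swap with position 3
  Pass 5: find min in positions 4 to 644, swap with position 4
  ... (639 more passes)
Total passes (and swaps) = n - 1 = 645 - 1 = 644


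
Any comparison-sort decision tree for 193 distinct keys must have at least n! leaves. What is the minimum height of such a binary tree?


A binary decision tree of height h has at most 2^h leaves and needs at least n! of them, so h >= ceil(log2(n!)).
193! is far too large to multiply out, so use Stirling's series:
  ln(n!) ~ n ln n - n + (1/2) ln(2 pi n) + 1/(12n)  (error below 1/(360 n^3), negligible here)
  ln(193) = 5.2626902
  n ln n = 193 * 5.2626902 = 1015.6992
  (1/2) ln(2 pi * 193) = (1/2) ln(1212.6548) = 3.5503
  1/(12*193) = 0.0004
  ln(193!) ~ 1015.6992 - 193 + 3.5503 + 0.0004 = 826.2499
Convert to base 2: log2(193!) = 826.2499 / ln 2 = 826.2499 / 0.69314718 = 1192.0266
ceil(1192.0266) = 1193


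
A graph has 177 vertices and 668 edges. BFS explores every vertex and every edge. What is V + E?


A full BFS traversal dequeues each vertex once and examines each edge once.
Vertex visits: 177
Edge visits: 668
V + E = 177 + 668 = 845


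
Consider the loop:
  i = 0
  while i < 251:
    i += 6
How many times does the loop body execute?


Starting at i = 0, each iteration adds 6.
Iterations until i >= 251:
  Iteration 1: i = 0 -> i = 6
  Iteration 2: i = 6 -> i = 12
  Iteration 3: i = 12 -> i = 18
  Iteration 4: i = 18 -> i = 24
  Iteration 5: i = 24 -> i = 30
  Iteration 6: i = 30 -> i = 36
  Iteration 7: i = 36 -> i = 42
  Iteration 8: i = 42 -> i = 48
  ... continuing ...
Total iterations = ceil(251/6) = 42


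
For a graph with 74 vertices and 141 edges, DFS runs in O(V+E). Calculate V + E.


A full DFS traversal visits each vertex once and examines each edge once.
V = 74
E = 141
Sum = 74 + 141 = 215


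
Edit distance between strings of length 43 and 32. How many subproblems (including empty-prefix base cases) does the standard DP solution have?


The table includes base cases (empty prefixes).
Rows: (m+1) = 44
Columns: (n+1) = 33
Total = 44 * 33 = 1452


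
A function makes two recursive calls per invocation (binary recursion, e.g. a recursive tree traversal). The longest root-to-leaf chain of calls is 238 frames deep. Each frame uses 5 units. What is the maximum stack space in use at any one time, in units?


Binary recursion: the two calls run one after the other, so only one root-to-leaf chain of frames is on the stack at a time.
Maximum depth (longest chain) = 238 frames
Each frame = 5 units
Max stack space = 238 * 5 = 1190


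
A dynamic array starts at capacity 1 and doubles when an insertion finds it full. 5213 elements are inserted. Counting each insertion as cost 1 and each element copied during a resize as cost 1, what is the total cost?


n = 5213
Insertion costs: 5213
Resizes copy 1, 2, 4, ... up to the largest power of 2 that is <= n-1 = 5212, i.e. 4096.
Copy costs = 1 + 2 + 4 + 8 + 16 + 32 + 64 + 128 + 256 + 512 + 1024 + 2048 + 4096 = 8191
Total = 5213 + 8191 = 13404


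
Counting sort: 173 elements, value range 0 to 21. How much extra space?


n = 173 (output array)
k = 22 (count array for 22 distinct values)
Extra space = 173 + 22 = 195


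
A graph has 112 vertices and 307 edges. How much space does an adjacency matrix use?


Adjacency matrix: V x V grid of entries
Space = V^2 = 112^2 = 112 * 112 = 12544


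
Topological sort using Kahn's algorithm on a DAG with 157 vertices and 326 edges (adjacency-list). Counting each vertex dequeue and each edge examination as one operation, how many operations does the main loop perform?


Kahn's algorithm:
  1. Compute in-degrees: O(V + E)
  2. Process queue: each vertex dequeued once (O(V))
     each edge examined once (O(E))
Total = V + E = 157 + 326 = 483


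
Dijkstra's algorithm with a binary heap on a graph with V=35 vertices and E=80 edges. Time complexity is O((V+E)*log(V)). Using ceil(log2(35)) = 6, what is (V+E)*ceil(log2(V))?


Dijkstra with a binary heap: each vertex is extracted once, each edge may relax once.
Each heap operation costs O(log V).
V + E = 35 + 80 = 115
ceil(log2(35)) = 6 (since 2^5 = 32 < 35 <= 64 = 2^6)
Total heap work = (V+E) * ceil(log2(V)) = 115 * 6 = 690


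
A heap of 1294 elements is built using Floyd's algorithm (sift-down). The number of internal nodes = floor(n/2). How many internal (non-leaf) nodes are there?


Leaf nodes occupy roughly half the array.
Sift-down is called for each internal node, starting from the last one.
Internal nodes = floor(n/2) = floor(1294/2) = 647


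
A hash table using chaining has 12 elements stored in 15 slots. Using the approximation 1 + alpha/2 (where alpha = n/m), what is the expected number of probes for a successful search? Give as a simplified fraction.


Load factor alpha = n/m = 12/15
Expected probes = 1 + alpha/2 = 1 + 12/(2*15)
= 1 + 12/30
= 30/30 + 12/30
= 42/30
Simplify: 7/5


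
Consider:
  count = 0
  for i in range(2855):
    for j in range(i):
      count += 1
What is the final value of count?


For each i, the inner loop runs i times:
  i=0: inner runs 0 times
  i=1: inner runs 1 time
  i=2: inner runs 2 times
  i=3: inner runs 3 times
  i=4: inner runs 4 times
  i=5: inner runs 5 times
  i=6: inner runs 6 times
  i=7: inner runs 7 times
  ...
Total = 0 + 1 + 2 + ... + 2854 = 2855*(2855-1)/2 = 4074085


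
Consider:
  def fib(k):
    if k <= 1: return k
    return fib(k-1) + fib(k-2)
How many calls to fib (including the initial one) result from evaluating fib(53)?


Let C(m) = total calls to evaluate fib(m). Then C(0)=C(1)=1, and
C(m) = 1 + C(m-1) + C(m-2) for m >= 2.
Build the table (each entry = 1 + previous two):
  C(0) = 1
  C(1) = 1
  C(2) = 1 + 1 + 1 = 3
  C(3) = 1 + 3 + 1 = 5
  C(4) = 1 + 5 + 3 = 9
  C(5) = 1 + 9 + 5 = 15
  C(6) = 1 + 15 + 9 = 25
  C(7) = 1 + 25 + 15 = 41
  C(8) = 1 + 41 + 25 = 67
  C(9) = 1 + 67 + 41 = 109
  C(10) = 1 + 109 + 67 = 177
  C(11) = 1 + 177 + 109 = 287
  C(12) = 1 + 287 + 177 = 465
  C(13) = 1 + 465 + 287 = 753
  C(14) = 1 + 753 + 465 = 1219
  C(15) = 1 + 1219 + 753 = 1973
  C(16) = 1 + 1973 + 1219 = 3193
  C(17) = 1 + 3193 + 1973 = 5167
  C(18) = 1 + 5167 + 3193 = 8361
  C(19) = 1 + 8361 + 5167 = 13529
  C(20) = 1 + 13529 + 8361 = 21891
  C(21) = 1 + 21891 + 13529 = 35421
  C(22) = 1 + 35421 + 21891 = 57313
  C(23) = 1 + 57313 + 35421 = 92735
  C(24) = 1 + 92735 + 57313 = 150049
  C(25) = 1 + 150049 + 92735 = 242785
  C(26) = 1 + 242785 + 150049 = 392835
  C(27) = 1 + 392835 + 242785 = 635621
  C(28) = 1 + 635621 + 392835 = 1028457
  C(29) = 1 + 1028457 + 635621 = 1664079
  C(30) = 1 + 1664079 + 1028457 = 2692537
  C(31) = 1 + 2692537 + 1664079 = 4356617
  C(32) = 1 + 4356617 + 2692537 = 7049155
  C(33) = 1 + 7049155 + 4356617 = 11405773
  C(34) = 1 + 11405773 + 7049155 = 18454929
  C(35) = 1 + 18454929 + 11405773 = 29860703
  C(36) = 1 + 29860703 + 18454929 = 48315633
  C(37) = 1 + 48315633 + 29860703 = 78176337
  C(38) = 1 + 78176337 + 48315633 = 126491971
  C(39) = 1 + 126491971 + 78176337 = 204668309
  C(40) = 1 + 204668309 + 126491971 = 331160281
  C(41) = 1 + 331160281 + 204668309 = 535828591
  C(42) = 1 + 535828591 + 331160281 = 866988873
  C(43) = 1 + 866988873 + 535828591 = 1402817465
  C(44) = 1 + 1402817465 + 866988873 = 2269806339
  C(45) = 1 + 2269806339 + 1402817465 = 3672623805
  C(46) = 1 + 3672623805 + 2269806339 = 5942430145
  C(47) = 1 + 5942430145 + 3672623805 = 9615053951
  C(48) = 1 + 9615053951 + 5942430145 = 15557484097
  C(49) = 1 + 15557484097 + 9615053951 = 25172538049
  C(50) = 1 + 25172538049 + 15557484097 = 40730022147
  C(51) = 1 + 40730022147 + 25172538049 = 65902560197
  C(52) = 1 + 65902560197 + 40730022147 = 106632582345
  C(53) = 1 + 106632582345 + 65902560197 = 172535142543
Total calls for fib(53) = 172535142543


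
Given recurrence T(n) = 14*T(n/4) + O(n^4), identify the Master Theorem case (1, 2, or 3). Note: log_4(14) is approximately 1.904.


Master Theorem parameters: a=14, b=4, c=4
log_b(a) = 1.904
Compare b^c with a: 4^4 = 256 > 14, so c > log_b(a).
Comparing c=4 vs log_b(a)=1.904:
4 > 1.904 => Case 3
Result: T(n) = O(n^4)
Master Theorem case = 3


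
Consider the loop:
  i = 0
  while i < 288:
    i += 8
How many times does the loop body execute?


Starting at i = 0, each iteration adds 8.
Iterations until i >= 288:
  Iteration 1: i = 0 -> i = 8
  Iteration 2: i = 8 -> i = 16
  Iteration 3: i = 16 -> i = 24
  Iteration 4: i = 24 -> i = 32
  Iteration 5: i = 32 -> i = 40
  Iteration 6: i = 40 -> i = 48
  Iteration 7: i = 48 -> i = 56
  Iteration 8: i = 56 -> i = 64
  ... continuing ...
Total iterations = ceil(288/8) = 36


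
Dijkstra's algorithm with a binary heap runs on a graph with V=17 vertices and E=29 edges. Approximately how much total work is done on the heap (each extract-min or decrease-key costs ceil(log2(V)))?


Dijkstra with a binary heap: each vertex is extracted once, each edge may relax once.
Each heap operation costs O(log V).
V + E = 17 + 29 = 46
ceil(log2(17)) = 5 (since 2^4 = 16 < 17 <= 32 = 2^5)
Total heap work = (V+E) * ceil(log2(V)) = 46 * 5 = 230


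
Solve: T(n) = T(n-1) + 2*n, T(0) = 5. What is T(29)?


Expanding the recurrence:
T(29) = T(28) + 2*29
       = T(27) + 2*28 + 2*29
       ...
       = T(0) + 2*(1 + 2 + ... + 29)
       = 5 + 2 * 29*30/2
       = 5 + 2 * 435
       = 5 + 870 = 875


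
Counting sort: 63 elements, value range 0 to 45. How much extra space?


n = 63 (output array)
k = 46 (count array for 46 distinct values)
Extra space = 63 + 46 = 109


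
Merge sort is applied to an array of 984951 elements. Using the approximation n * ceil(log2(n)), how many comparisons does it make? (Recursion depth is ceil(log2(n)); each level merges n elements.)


Merge sort divides the array into halves recursively.
Number of levels = ceil(log2(984951)) = 20
At each level, approximately n = 984951 comparisons are needed for merging.
Total comparisons ~ n * ceil(log2(n)) = 984951 * 20 = 19699020


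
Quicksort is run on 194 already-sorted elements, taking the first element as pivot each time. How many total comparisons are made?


Sum of comparisons per partition:
193 + 192 + ... + 1 + 0
= 194 * (194 - 1) / 2
= 194 * 193 / 2
= 18721


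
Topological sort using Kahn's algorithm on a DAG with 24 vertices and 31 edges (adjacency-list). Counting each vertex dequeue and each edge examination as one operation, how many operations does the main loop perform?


Kahn's algorithm:
  1. Compute in-degrees: O(V + E)
  2. Process queue: each vertex dequeued once (O(V))
     each edge examined once (O(E))
Total = V + E = 24 + 31 = 55


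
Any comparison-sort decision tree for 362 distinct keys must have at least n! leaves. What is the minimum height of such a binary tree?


A binary decision tree of height h has at most 2^h leaves and needs at least n! of them, so h >= ceil(log2(n!)).
362! is far too large to multiply out, so use Stirling's series:
  ln(n!) ~ n ln n - n + (1/2) ln(2 pi n) + 1/(12n)  (error below 1/(360 n^3), negligible here)
  ln(362) = 5.8916442
  n ln n = 362 * 5.8916442 = 2132.7752
  (1/2) ln(2 pi * 362) = (1/2) ln(2274.5131) = 3.8648
  1/(12*362) = 0.0002
  ln(362!) ~ 2132.7752 - 362 + 3.8648 + 0.0002 = 1774.6402
Convert to base 2: log2(362!) = 1774.6402 / ln 2 = 1774.6402 / 0.69314718 = 2560.2646
ceil(2560.2646) = 2561


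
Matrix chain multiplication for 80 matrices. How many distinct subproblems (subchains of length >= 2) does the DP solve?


Subproblems are indexed by (i, j) where i < j.
Number of such pairs = n*(n-1)/2
= 80 * 79 / 2
= 3160


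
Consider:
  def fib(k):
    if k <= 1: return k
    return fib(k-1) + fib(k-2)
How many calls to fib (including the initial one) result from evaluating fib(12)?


Let C(m) = total calls to evaluate fib(m). Then C(0)=C(1)=1, and
C(m) = 1 + C(m-1) + C(m-2) for m >= 2.
Build the table (each entry = 1 + previous two):
  C(0) = 1
  C(1) = 1
  C(2) = 1 + 1 + 1 = 3
  C(3) = 1 + 3 + 1 = 5
  C(4) = 1 + 5 + 3 = 9
  C(5) = 1 + 9 + 5 = 15
  C(6) = 1 + 15 + 9 = 25
  C(7) = 1 + 25 + 15 = 41
  C(8) = 1 + 41 + 25 = 67
  C(9) = 1 + 67 + 41 = 109
  C(10) = 1 + 109 + 67 = 177
  C(11) = 1 + 177 + 109 = 287
  C(12) = 1 + 287 + 177 = 465
Total calls for fib(12) = 465


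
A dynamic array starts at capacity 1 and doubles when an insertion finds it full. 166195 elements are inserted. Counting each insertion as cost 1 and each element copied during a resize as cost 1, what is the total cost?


n = 166195
Insertion costs: 166195
Resizes copy 1, 2, 4, ... up to the largest power of 2 that is <= n-1 = 166194, i.e. 131072.
Copy costs = 1 + 2 + 4 + 8 + 16 + 32 + 64 + 128 + 256 + 512 + 1024 + 2048 + 4096 + 8192 + 16384 + 32768 + 65536 + 131072 = 262143
Total = 166195 + 262143 = 428338


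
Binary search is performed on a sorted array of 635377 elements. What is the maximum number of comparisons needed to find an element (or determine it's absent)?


Binary search halves the search space each comparison:
  Step 1: search space = 635377 -> 317688
  Step 2: search space = 317688 -> 158844
  Step 3: search space = 158844 -> 79422
  Step 4: search space = 79422 -> 39711
  Step 5: search space = 39711 -> 19855
  Step 6: search space = 19855 -> 9927
  Step 7: search space = 9927 -> 4963
  Step 8: search space = 4963 -> 2481
  Step 9: search space = 2481 -> 1240
  Step 10: search space = 1240 -> 620
  Step 11: search space = 620 -> 310
  Step 12: search space = 310 -> 155
  Step 13: search space = 155 -> 77
  Step 14: search space = 77 -> 38
  Step 15: search space = 38 -> 19
  Step 16: search space = 19 -> 9
  Step 17: search space = 9 -> 4
  Step 18: search space = 4 -> 2
  Step 19: search space = 2 -> 1
  Step 20: search space = 1 (final check)
Maximum comparisons = floor(log2(635377)) + 1 = 19 + 1 = 20


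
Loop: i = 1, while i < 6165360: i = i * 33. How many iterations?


i multiplies by 33 each step:
i = 1 -> 33 -> 1089 -> 35937 -> 1185921 -> 39135393 (stop)
Iterations = ceil(log_33(6165360)) = 5


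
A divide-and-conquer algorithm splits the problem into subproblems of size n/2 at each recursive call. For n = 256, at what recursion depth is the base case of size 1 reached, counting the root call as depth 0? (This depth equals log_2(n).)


At each depth, the problem size is divided by 2:
  Depth 0: problem size = 256
  Depth 1: problem size = 128
  Depth 2: problem size = 64
  Depth 3: problem size = 32
  Depth 4: problem size = 16
  Depth 5: problem size = 8
  Depth 6: problem size = 4
  Depth 7: problem size = 2
  Depth 8: problem size = 1 (base case)
The base case is reached at depth log_2(256) = 8 (the tree has 9 levels counting depth 0, but the depth asked for is 8).
Recursion depth = 8


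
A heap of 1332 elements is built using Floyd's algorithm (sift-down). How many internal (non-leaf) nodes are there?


Leaf nodes occupy roughly half the array.
Sift-down is called for each internal node, starting from the last one.
Internal nodes = floor(n/2) = floor(1332/2) = 666


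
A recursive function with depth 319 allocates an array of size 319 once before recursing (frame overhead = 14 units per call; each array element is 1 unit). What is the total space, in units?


Array allocation: 319 units (allocated once)
Stack frames: 319 deep * 14 per frame = 4466 units
Total = 319 + 4466 = 4785


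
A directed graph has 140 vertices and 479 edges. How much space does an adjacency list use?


Adjacency list: one list head per vertex + one entry per edge
Vertex heads: 140
Edge entries: 479
Total = 140 + 479 = 619


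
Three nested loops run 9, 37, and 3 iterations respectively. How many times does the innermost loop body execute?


Loop 1 (outermost): 9 iterations
Loop 2 (middle): 37 iterations per outer
Loop 3 (innermost): 3 iterations per middle
Total = 9 * 37 * 3 = 999


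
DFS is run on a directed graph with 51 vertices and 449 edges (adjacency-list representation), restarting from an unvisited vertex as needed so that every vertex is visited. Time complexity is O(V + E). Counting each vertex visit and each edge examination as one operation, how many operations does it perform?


A full DFS traversal processes each vertex exactly once (push/pop on stack).
Each directed edge is examined once.
V = 51, E = 449
V + E = 500


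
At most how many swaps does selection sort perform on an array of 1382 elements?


Each of the 1381 passes places one element in its final position.
Pass 1: swap minimum into position 0
Pass 2: swap minimum of remaining into position 1
...
Pass 1381: last two elements, one swap
Maximum swaps = 1382 - 1 = 1381


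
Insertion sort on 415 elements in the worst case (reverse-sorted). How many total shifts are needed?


In the worst case (reverse-sorted), each element shifts past all previous:
  Element 1: 1 shifts
  Element 2: 2 shifts
  Element 3: 3 shifts
  Element 4: 4 shifts
  Element 5: 5 shifts
  ...
  Element 414: 414 shifts
Total = 1 + 2 + ... + 414
= 415*(415-1)/2 = 85905


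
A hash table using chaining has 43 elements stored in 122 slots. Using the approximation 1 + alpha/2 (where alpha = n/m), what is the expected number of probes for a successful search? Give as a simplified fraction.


Load factor alpha = n/m = 43/122
Expected probes = 1 + alpha/2 = 1 + 43/(2*122)
= 1 + 43/244
= 244/244 + 43/244
= 287/244


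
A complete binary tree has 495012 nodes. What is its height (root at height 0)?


In a complete binary tree, level k holds nodes 2^k .. 2^(k+1)-1 (1-indexed).
Height = floor(log2(n)) = floor(log2(495012)) = 18
Check: 2^18 = 262144 <= 495012 < 524288 = 2^19


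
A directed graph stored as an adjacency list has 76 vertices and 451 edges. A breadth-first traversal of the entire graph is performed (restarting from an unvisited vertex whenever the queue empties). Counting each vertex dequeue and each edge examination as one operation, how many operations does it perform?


A full BFS traversal dequeues each vertex once and examines each edge once.
Vertex visits: 76
Edge visits: 451
V + E = 76 + 451 = 527


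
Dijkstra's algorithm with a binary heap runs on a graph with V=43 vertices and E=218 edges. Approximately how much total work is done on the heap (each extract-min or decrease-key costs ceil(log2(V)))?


Dijkstra with a binary heap: each vertex is extracted once, each edge may relax once.
Each heap operation costs O(log V).
V + E = 43 + 218 = 261
ceil(log2(43)) = 6 (since 2^5 = 32 < 43 <= 64 = 2^6)
Total heap work = (V+E) * ceil(log2(V)) = 261 * 6 = 1566


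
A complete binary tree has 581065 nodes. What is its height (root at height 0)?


In a complete binary tree, level k holds nodes 2^k .. 2^(k+1)-1 (1-indexed).
Height = floor(log2(n)) = floor(log2(581065)) = 19
Check: 2^19 = 524288 <= 581065 < 1048576 = 2^20


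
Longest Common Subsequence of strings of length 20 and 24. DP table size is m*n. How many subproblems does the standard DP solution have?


DP table indexed by positions in both strings.
First string: 20 positions
Second string: 24 positions
Total = 20 * 24 = 480


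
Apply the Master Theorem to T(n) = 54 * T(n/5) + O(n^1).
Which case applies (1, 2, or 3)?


The Master Theorem: T(n) = a*T(n/b) + O(n^c)
  a = 54, b = 5, c = 1
log_b(a) = log_5(54) ~ 2.478
Compare b^c with a: 5^1 = 5 < 54, so c < log_b(a).
Since c < log_b(a), Case 1 applies.
T(n) = O(n^(log_5 54)) ~ O(n^2.478)
Master Theorem case = 1


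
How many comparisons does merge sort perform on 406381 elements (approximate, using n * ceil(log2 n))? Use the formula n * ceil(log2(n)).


Recursion depth: ceil(log2(406381)) = 19
Each recursion level merges n = 406381 elements
Total = 406381 * 19 = 7721239


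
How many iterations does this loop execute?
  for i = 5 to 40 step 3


The loop variable i takes values starting at 5 and increments by 3 each iteration.
Sequence: i = 5, 8, 11, 14, 17, 20, 23, 26, 29, ...
The upper bound 40 is inclusive, so the count is floor((last - first) / step) + 1:
floor((40 - 5) / 3) + 1 = floor(35/3) + 1 = 11 + 1 = 12


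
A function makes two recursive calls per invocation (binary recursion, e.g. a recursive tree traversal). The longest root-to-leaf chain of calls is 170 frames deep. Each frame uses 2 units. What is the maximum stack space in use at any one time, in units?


Binary recursion: the two calls run one after the other, so only one root-to-leaf chain of frames is on the stack at a time.
Maximum depth (longest chain) = 170 frames
Each frame = 2 units
Max stack space = 170 * 2 = 340


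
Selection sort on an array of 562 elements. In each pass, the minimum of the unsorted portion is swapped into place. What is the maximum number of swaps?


Selection sort performs one swap per pass:
  Pass 1: find min in positions 0 to 561, swap with position 0
  Pass 2: find min in positions 1 to 561, swap with position 1
  Pass 3: find min in positions 2 to 561, swap with position 2
  Pass 4: find min in positions 3 to 561, swap with position 3
  Pass 5: find min in positions 4 to 561, swap with position 4
  ... (556 more passes)
Total passes (and swaps) = n - 1 = 562 - 1 = 561


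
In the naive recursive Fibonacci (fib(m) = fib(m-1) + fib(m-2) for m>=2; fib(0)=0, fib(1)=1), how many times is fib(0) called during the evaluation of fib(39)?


Let N(m) = number of times fib(m) is called while evaluating fib(39).
N(39) = 1 (the initial call).
N(38) = 1 (only fib(39) calls it).
For 1 <= m <= 37: fib(m) is called by fib(m+1) and fib(m+2), so
  N(m) = N(m+1) + N(m+2).
fib(0) is called only by fib(2), so N(0) = N(2).
Walk down from m=39:
  N(39)=1, N(38)=1, N(37)=2, N(36)=3, N(35)=5, N(34)=8, N(33)=13, N(32)=21, N(31)=34, N(30)=55, N(29)=89, N(28)=144, N(27)=233, N(26)=377, N(25)=610, N(24)=987, N(23)=1597, N(22)=2584, N(21)=4181, N(20)=6765, N(19)=10946, N(18)=17711, N(17)=28657, N(16)=46368, N(15)=75025, N(14)=121393, N(13)=196418, N(12)=317811, N(11)=514229, N(10)=832040, N(9)=1346269, N(8)=2178309, N(7)=3524578, N(6)=5702887, N(5)=9227465, N(4)=14930352, N(3)=24157817, N(2)=39088169, N(1)=63245986, N(0)=N(2)=39088169
N(0) = 39088169


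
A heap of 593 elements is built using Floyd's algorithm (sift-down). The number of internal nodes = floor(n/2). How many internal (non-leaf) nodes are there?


Leaf nodes occupy roughly half the array.
Sift-down is called for each internal node, starting from the last one.
Internal nodes = floor(n/2) = floor(593/2) = 296


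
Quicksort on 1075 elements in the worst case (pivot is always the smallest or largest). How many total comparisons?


In the worst case, each partition step picks the worst pivot:
  Partition 1: 1074 comparisons (n-1 elements to compare)
  Partition 2: 1073 comparisons
  Partition 3: 1072 comparisons
  Partition 4: 1071 comparisons
  Partition 5: 1070 comparisons
  ...
  Last partition: 0 comparisons
Total = (n-1) + (n-2) + ... + 1 + 0 = n*(n-1)/2
= 1075*1074/2 = 577275


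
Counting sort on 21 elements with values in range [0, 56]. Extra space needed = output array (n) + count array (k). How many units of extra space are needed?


Output array size: 21 (to store sorted result)
Count array size: 57 (one slot per possible value, range 0 to 56)
Total extra space = 21 + 57 = 78


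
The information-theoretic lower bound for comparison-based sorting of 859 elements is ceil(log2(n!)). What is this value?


A binary decision tree of height h has at most 2^h leaves and needs at least n! of them, so h >= ceil(log2(n!)).
859! is far too large to multiply out, so use Stirling's series:
  ln(n!) ~ n ln n - n + (1/2) ln(2 pi n) + 1/(12n)  (error below 1/(360 n^3), negligible here)
  ln(859) = 6.7557689
  n ln n = 859 * 6.7557689 = 5803.2055
  (1/2) ln(2 pi * 859) = (1/2) ln(5397.2562) = 4.2968
  1/(12*859) = 0.0001
  ln(859!) ~ 5803.2055 - 859 + 4.2968 + 0.0001 = 4948.5024
Convert to base 2: log2(859!) = 4948.5024 / ln 2 = 4948.5024 / 0.69314718 = 7139.1799
ceil(7139.1799) = 7140


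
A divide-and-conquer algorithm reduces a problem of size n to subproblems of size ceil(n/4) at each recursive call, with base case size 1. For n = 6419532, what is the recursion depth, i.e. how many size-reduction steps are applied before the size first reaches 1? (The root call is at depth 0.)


Each step divides the size by 4 (rounding up); after k steps the size is ceil(n/4^k), which equals 1 exactly when 4^k >= n.
So the depth is the smallest k with 4^k >= 6419532, i.e. ceil(log_4(6419532)).
4^11 = 4194304 < 6419532 <= 16777216 = 4^12
Recursion depth = 12


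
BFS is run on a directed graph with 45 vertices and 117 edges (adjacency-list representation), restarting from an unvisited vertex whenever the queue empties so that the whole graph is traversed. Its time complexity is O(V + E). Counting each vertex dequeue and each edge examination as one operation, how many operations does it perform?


A full BFS traversal dequeues each vertex exactly once and examines each directed edge exactly once.
V = 45 (vertex processing cost)
E = 117 (edge examination cost)
Total operations proportional to V + E = 45 + 117 = 162


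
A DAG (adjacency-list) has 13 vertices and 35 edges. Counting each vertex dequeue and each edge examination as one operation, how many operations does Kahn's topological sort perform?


V = 13 (vertex processing)
E = 35 (edge processing)
V + E = 13 + 35 = 48


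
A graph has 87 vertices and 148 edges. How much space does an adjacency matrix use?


Adjacency matrix: V x V grid of entries
Space = V^2 = 87^2 = 87 * 87 = 7569


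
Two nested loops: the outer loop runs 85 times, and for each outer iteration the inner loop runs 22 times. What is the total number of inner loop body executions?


Outer loop: 85 iterations
Inner loop: 22 iterations per outer iteration
Total = 85 * 22 = 1870


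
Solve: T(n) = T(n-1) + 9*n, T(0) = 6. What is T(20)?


Expanding the recurrence:
T(20) = T(19) + 9*20
       = T(18) + 9*19 + 9*20
       ...
       = T(0) + 9*(1 + 2 + ... + 20)
       = 6 + 9 * 20*21/2
       = 6 + 9 * 210
       = 6 + 1890 = 1896


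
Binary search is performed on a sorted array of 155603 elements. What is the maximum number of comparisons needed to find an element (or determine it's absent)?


Binary search halves the search space each comparison:
  Step 1: search space = 155603 -> 77801
  Step 2: search space = 77801 -> 38900
  Step 3: search space = 38900 -> 19450
  Step 4: search space = 19450 -> 9725
  Step 5: search space = 9725 -> 4862
  Step 6: search space = 4862 -> 2431
  Step 7: search space = 2431 -> 1215
  Step 8: search space = 1215 -> 607
  Step 9: search space = 607 -> 303
  Step 10: search space = 303 -> 151
  Step 11: search space = 151 -> 75
  Step 12: search space = 75 -> 37
  Step 13: search space = 37 -> 18
  Step 14: search space = 18 -> 9
  Step 15: search space = 9 -> 4
  Step 16: search space = 4 -> 2
  Step 17: search space = 2 -> 1
  Step 18: search space = 1 (final check)
Maximum comparisons = floor(log2(155603)) + 1 = 17 + 1 = 18


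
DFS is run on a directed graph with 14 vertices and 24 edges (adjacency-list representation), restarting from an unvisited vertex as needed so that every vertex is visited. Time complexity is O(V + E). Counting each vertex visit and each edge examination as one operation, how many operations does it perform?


A full DFS traversal processes each vertex exactly once (push/pop on stack).
Each directed edge is examined once.
V = 14, E = 24
V + E = 38


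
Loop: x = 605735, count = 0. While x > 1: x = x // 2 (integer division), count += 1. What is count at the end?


The variable x halves each step:
x = 605735 -> 302867 -> 151433 -> 75716 -> 37858 -> 18929 -> 9464 -> 4732 -> 2366 -> 1183 -> 591 -> 295 -> 147 -> 73 -> 36 -> 18 -> 9 -> 4 -> 2 -> 1
Number of halvings = floor(log2(605735)) = 19


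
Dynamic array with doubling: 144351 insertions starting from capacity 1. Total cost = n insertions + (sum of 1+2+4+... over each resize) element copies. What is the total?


n = 144351
Insertion costs: 144351
Resizes copy 1, 2, 4, ... up to the largest power of 2 that is <= n-1 = 144350, i.e. 131072.
Copy costs = 1 + 2 + 4 + 8 + 16 + 32 + 64 + 128 + 256 + 512 + 1024 + 2048 + 4096 + 8192 + 16384 + 32768 + 65536 + 131072 = 262143
Total = 144351 + 262143 = 406494


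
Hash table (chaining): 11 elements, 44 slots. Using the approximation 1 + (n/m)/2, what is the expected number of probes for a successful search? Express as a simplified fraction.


Computing expected probes:
alpha = 11/44
= 1 + alpha/2
= 1 + 11/(2*44)
= (2*44 + 11) / (2*44)
= 99/88 = 9/8


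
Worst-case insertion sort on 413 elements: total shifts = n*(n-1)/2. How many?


Sum of shifts = 1 + 2 + 3 + ... + 412
= 413 * 412 / 2
= 170156 / 2
= 85078


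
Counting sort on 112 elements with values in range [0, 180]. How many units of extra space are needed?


Output array size: 112 (to store sorted result)
Count array size: 181 (one slot per possible value, range 0 to 180)
Total extra space = 112 + 181 = 293


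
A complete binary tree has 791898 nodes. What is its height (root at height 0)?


In a complete binary tree, level k holds nodes 2^k .. 2^(k+1)-1 (1-indexed).
Height = floor(log2(n)) = floor(log2(791898)) = 19
Check: 2^19 = 524288 <= 791898 < 1048576 = 2^20


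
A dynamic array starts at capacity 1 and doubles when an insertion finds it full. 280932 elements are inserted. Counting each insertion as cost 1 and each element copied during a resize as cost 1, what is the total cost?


n = 280932
Insertion costs: 280932
Resizes copy 1, 2, 4, ... up to the largest power of 2 that is <= n-1 = 280931, i.e. 262144.
Copy costs = 1 + 2 + 4 + 8 + 16 + 32 + 64 + 128 + 256 + 512 + 1024 + 2048 + 4096 + 8192 + 16384 + 32768 + 65536 + 131072 + 262144 = 524287
Total = 280932 + 524287 = 805219


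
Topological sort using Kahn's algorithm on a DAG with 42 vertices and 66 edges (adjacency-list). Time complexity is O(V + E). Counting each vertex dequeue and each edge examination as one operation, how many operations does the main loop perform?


Kahn's algorithm:
  1. Compute in-degrees: O(V + E)
  2. Process queue: each vertex dequeued once (O(V))
     each edge examined once (O(E))
Total = V + E = 42 + 66 = 108


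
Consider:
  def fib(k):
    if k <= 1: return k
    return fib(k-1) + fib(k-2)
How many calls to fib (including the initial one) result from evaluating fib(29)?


Let C(m) = total calls to evaluate fib(m). Then C(0)=C(1)=1, and
C(m) = 1 + C(m-1) + C(m-2) for m >= 2.
Build the table (each entry = 1 + previous two):
  C(0) = 1
  C(1) = 1
  C(2) = 1 + 1 + 1 = 3
  C(3) = 1 + 3 + 1 = 5
  C(4) = 1 + 5 + 3 = 9
  C(5) = 1 + 9 + 5 = 15
  C(6) = 1 + 15 + 9 = 25
  C(7) = 1 + 25 + 15 = 41
  C(8) = 1 + 41 + 25 = 67
  C(9) = 1 + 67 + 41 = 109
  C(10) = 1 + 109 + 67 = 177
  C(11) = 1 + 177 + 109 = 287
  C(12) = 1 + 287 + 177 = 465
  C(13) = 1 + 465 + 287 = 753
  C(14) = 1 + 753 + 465 = 1219
  C(15) = 1 + 1219 + 753 = 1973
  C(16) = 1 + 1973 + 1219 = 3193
  C(17) = 1 + 3193 + 1973 = 5167
  C(18) = 1 + 5167 + 3193 = 8361
  C(19) = 1 + 8361 + 5167 = 13529
  C(20) = 1 + 13529 + 8361 = 21891
  C(21) = 1 + 21891 + 13529 = 35421
  C(22) = 1 + 35421 + 21891 = 57313
  C(23) = 1 + 57313 + 35421 = 92735
  C(24) = 1 + 92735 + 57313 = 150049
  C(25) = 1 + 150049 + 92735 = 242785
  C(26) = 1 + 242785 + 150049 = 392835
  C(27) = 1 + 392835 + 242785 = 635621
  C(28) = 1 + 635621 + 392835 = 1028457
  C(29) = 1 + 1028457 + 635621 = 1664079
Total calls for fib(29) = 1664079


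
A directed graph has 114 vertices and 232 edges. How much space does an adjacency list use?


Adjacency list: one list head per vertex + one entry per edge
Vertex heads: 114
Edge entries: 232
Total = 114 + 232 = 346


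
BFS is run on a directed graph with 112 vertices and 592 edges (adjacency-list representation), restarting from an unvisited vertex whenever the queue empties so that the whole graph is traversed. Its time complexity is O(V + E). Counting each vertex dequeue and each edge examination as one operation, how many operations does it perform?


A full BFS traversal dequeues each vertex exactly once and examines each directed edge exactly once.
V = 112 (vertex processing cost)
E = 592 (edge examination cost)
Total operations proportional to V + E = 112 + 592 = 704


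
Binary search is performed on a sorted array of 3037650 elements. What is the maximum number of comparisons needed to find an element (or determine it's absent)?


Binary search halves the search space each comparison:
  Step 1: search space = 3037650 -> 1518825
  Step 2: search space = 1518825 -> 759412
  Step 3: search space = 759412 -> 379706
  Step 4: search space = 379706 -> 189853
  Step 5: search space = 189853 -> 94926
  Step 6: search space = 94926 -> 47463
  Step 7: search space = 47463 -> 23731
  Step 8: search space = 23731 -> 11865
  Step 9: search space = 11865 -> 5932
  Step 10: search space = 5932 -> 2966
  Step 11: search space = 2966 -> 1483
  Step 12: search space = 1483 -> 741
  Step 13: search space = 741 -> 370
  Step 14: search space = 370 -> 185
  Step 15: search space = 185 -> 92
  Step 16: search space = 92 -> 46
  Step 17: search space = 46 -> 23
  Step 18: search space = 23 -> 11
  Step 19: search space = 11 -> 5
  Step 20: search space = 5 -> 2
  Step 21: search space = 2 -> 1
  Step 22: search space = 1 (final check)
Maximum comparisons = floor(log2(3037650)) + 1 = 21 + 1 = 22


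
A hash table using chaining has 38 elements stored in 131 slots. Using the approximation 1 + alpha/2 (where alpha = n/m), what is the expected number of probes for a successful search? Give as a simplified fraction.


Load factor alpha = n/m = 38/131
Expected probes = 1 + alpha/2 = 1 + 38/(2*131)
= 1 + 38/262
= 262/262 + 38/262
= 300/262
Simplify: 150/131


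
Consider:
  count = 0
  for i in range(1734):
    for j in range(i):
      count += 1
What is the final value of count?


For each i, the inner loop runs i times:
  i=0: inner runs 0 times
  i=1: inner runs 1 time
  i=2: inner runs 2 times
  i=3: inner runs 3 times
  i=4: inner runs 4 times
  i=5: inner runs 5 times
  i=6: inner runs 6 times
  i=7: inner runs 7 times
  ...
Total = 0 + 1 + 2 + ... + 1733 = 1734*(1734-1)/2 = 1502511


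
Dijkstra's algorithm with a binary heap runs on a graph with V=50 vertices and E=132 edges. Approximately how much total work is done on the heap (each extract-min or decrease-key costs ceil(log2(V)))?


Dijkstra with a binary heap: each vertex is extracted once, each edge may relax once.
Each heap operation costs O(log V).
V + E = 50 + 132 = 182
ceil(log2(50)) = 6 (since 2^5 = 32 < 50 <= 64 = 2^6)
Total heap work = (V+E) * ceil(log2(V)) = 182 * 6 = 1092


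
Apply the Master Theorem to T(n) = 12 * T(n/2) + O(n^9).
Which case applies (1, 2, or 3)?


The Master Theorem: T(n) = a*T(n/b) + O(n^c)
  a = 12, b = 2, c = 9
log_b(a) = log_2(12) ~ 3.585
Compare b^c with a: 2^9 = 512 > 12, so c > log_b(a).
Since c > log_b(a), Case 3 applies.
T(n) = O(n^9)
Master Theorem case = 3


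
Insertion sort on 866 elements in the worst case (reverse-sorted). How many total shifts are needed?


In the worst case (reverse-sorted), each element shifts past all previous:
  Element 1: 1 shifts
  Element 2: 2 shifts
  Element 3: 3 shifts
  Element 4: 4 shifts
  Element 5: 5 shifts
  ...
  Element 865: 865 shifts
Total = 1 + 2 + ... + 865
= 866*(866-1)/2 = 374545


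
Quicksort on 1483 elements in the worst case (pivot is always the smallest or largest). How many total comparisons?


In the worst case, each partition step picks the worst pivot:
  Partition 1: 1482 comparisons (n-1 elements to compare)
  Partition 2: 1481 comparisons
  Partition 3: 1480 comparisons
  Partition 4: 1479 comparisons
  Partition 5: 1478 comparisons
  ...
  Last partition: 0 comparisons
Total = (n-1) + (n-2) + ... + 1 + 0 = n*(n-1)/2
= 1483*1482/2 = 1098903


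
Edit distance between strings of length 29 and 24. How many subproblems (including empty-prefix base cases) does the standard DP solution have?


The table includes base cases (empty prefixes).
Rows: (m+1) = 30
Columns: (n+1) = 25
Total = 30 * 25 = 750


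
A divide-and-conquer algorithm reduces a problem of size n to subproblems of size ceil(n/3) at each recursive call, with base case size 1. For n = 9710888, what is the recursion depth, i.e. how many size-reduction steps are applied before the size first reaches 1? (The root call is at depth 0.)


Each step divides the size by 3 (rounding up); after k steps the size is ceil(n/3^k), which equals 1 exactly when 3^k >= n.
So the depth is the smallest k with 3^k >= 9710888, i.e. ceil(log_3(9710888)).
3^14 = 4782969 < 9710888 <= 14348907 = 3^15
Recursion depth = 15


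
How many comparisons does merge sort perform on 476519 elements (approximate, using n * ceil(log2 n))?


Recursion depth: ceil(log2(476519)) = 19
Each recursion level merges n = 476519 elements
Total = 476519 * 19 = 9053861


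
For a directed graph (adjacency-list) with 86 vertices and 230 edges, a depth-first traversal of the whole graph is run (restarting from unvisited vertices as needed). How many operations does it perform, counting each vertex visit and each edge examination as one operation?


A full DFS traversal visits each vertex once and examines each edge once.
V = 86
E = 230
Sum = 86 + 230 = 316


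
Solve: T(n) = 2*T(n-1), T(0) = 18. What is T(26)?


Unrolling:
T(26) = 2*T(25) = 2^2*T(24) = ... = 2^26*T(0)
= 2^26 * 18
= 67108864 * 18 = 1207959552


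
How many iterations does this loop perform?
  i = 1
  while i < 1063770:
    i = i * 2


The loop variable doubles each iteration:
i = 1 -> 2 -> 4 -> 8 -> 16 -> 32 -> 64 -> 128 -> 256 -> 512 -> 1024 -> 2048 -> 4096 -> 8192 -> 16384 -> 32768 -> 65536 -> 131072 -> 262144 -> 524288 -> 1048576 -> 2097152 (stop, 2097152 >= 1063770)
Number of doublings = ceil(log2(1063770)) = 21


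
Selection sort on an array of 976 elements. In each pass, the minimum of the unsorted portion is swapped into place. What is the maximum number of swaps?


Selection sort performs one swap per pass:
  Pass 1: find min in positions 0 to 975, swap with position 0
  Pass 2: find min in positions 1 to 975, swap with position 1
  Pass 3: find min in positions 2 to 975, swap with position 2
  Pass 4: find min in positions 3 to 975, swap with position 3
  Pass 5: find min in positions 4 to 975, swap with position 4
  ... (970 more passes)
Total passes (and swaps) = n - 1 = 976 - 1 = 975


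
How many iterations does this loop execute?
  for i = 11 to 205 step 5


The loop variable i takes values starting at 11 and increments by 5 each iteration.
Sequence: i = 11, 16, 21, 26, 31, 36, 41, 46, 51, ...
The upper bound 205 is inclusive, so the count is floor((last - first) / step) + 1:
floor((205 - 11) / 5) + 1 = floor(194/5) + 1 = 38 + 1 = 39


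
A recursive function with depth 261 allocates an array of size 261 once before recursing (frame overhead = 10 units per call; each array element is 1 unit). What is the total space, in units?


Array allocation: 261 units (allocated once)
Stack frames: 261 deep * 10 per frame = 2610 units
Total = 261 + 2610 = 2871


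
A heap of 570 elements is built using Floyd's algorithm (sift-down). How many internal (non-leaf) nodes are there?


Leaf nodes occupy roughly half the array.
Sift-down is called for each internal node, starting from the last one.
Internal nodes = floor(n/2) = floor(570/2) = 285


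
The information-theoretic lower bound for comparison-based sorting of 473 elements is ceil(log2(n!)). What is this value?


A binary decision tree of height h has at most 2^h leaves and needs at least n! of them, so h >= ceil(log2(n!)).
473! is far too large to multiply out, so use Stirling's series:
  ln(n!) ~ n ln n - n + (1/2) ln(2 pi n) + 1/(12n)  (error below 1/(360 n^3), negligible here)
  ln(473) = 6.1590954
  n ln n = 473 * 6.1590954 = 2913.2521
  (1/2) ln(2 pi * 473) = (1/2) ln(2971.9467) = 3.9985
  1/(12*473) = 0.0002
  ln(473!) ~ 2913.2521 - 473 + 3.9985 + 0.0002 = 2444.2508
Convert to base 2: log2(473!) = 2444.2508 / ln 2 = 2444.2508 / 0.69314718 = 3526.3085
ceil(3526.3085) = 3527
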